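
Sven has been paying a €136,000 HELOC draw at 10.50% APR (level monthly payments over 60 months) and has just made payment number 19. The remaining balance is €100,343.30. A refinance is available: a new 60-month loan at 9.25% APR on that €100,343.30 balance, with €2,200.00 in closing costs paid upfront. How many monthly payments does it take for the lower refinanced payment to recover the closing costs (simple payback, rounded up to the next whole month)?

3 months

Current payment = 136,000 × 10.5%/12 / (1 − (1+0.0087500)^−60) = €2,923.17.
Refinanced payment = 100,343.30 × 0.0077083 / (1 − (1+0.0077083)^−60) = €2,095.16.
Monthly savings = €2,923.17 − €2,095.16 = €828.01.
Break-even = €2,200.00 / €828.01 = 2.66 → 3 months.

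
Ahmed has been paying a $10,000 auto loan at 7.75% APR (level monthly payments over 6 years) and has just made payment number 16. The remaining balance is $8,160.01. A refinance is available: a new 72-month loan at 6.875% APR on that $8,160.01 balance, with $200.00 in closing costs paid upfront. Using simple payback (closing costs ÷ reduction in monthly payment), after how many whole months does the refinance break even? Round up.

Current payment = 10,000 × 7.75%/12 / (1 − (1+0.0064583)^−72) = $174.11.
Refinanced payment = 8,160.01 × 0.0057292 / (1 − (1+0.0057292)^−72) = $138.63.
Monthly savings = $174.11 − $138.63 = $35.48.
Break-even = $200.00 / $35.48 = 5.64 → 6 months.

6 months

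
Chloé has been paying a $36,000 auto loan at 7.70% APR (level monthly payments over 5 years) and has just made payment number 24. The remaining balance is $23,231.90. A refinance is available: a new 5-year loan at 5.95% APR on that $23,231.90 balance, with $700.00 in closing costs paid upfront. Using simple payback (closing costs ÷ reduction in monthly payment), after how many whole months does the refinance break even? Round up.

3 months

Current payment = 36,000 × 7.7%/12 / (1 − (1+0.0064167)^−60) = $724.79.
Refinanced payment = 23,231.90 × 0.0049583 / (1 − (1+0.0049583)^−60) = $448.60.
Monthly savings = $724.79 − $448.60 = $276.19.
Break-even = $700.00 / $276.19 = 2.53 → 3 months.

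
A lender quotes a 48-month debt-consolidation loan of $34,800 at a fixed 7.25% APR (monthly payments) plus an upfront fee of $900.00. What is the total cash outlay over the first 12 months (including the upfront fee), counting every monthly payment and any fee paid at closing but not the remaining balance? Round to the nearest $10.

At 7.25% the monthly rate is 0.0060417, so the payment is 34,800 × 0.0060417 / (1 − 1.0060417^−48) = $837.37.
Total outlay = 12 × $837.37 + $900.00 = $10,948.44.

$10,950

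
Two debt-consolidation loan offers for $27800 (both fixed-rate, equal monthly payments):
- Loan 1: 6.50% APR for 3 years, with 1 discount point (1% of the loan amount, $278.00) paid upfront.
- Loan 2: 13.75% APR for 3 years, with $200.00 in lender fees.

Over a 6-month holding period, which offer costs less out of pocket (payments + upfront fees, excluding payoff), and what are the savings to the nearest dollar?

Loan 1: monthly rate = 6.5%/12 = 0.0054167; payment = 27,800 × 0.0054167 / (1 − (1+0.0054167)^−36) = $852.04.
Loan 2: at 13.75% the monthly rate is 0.0114583, so the payment is 27,800 × 0.0114583 / (1 − 1.0114583^−36) = $946.77.
Over 6 months: Loan 1 costs 6 × $852.04 + $278.00 = $5,390.24; Loan 2 costs 6 × $946.77 + $200.00 = $5,880.62.
Loan 1 is cheaper by $5,880.62 − $5,390.24 = $490.38.

Loan 1 by $490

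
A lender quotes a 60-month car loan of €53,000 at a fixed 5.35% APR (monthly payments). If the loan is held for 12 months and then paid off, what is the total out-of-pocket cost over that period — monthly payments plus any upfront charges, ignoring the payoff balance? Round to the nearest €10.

€12,100

Monthly rate = 5.35%/12 = 0.0044583; payment = 53,000 × 0.0044583 / (1 − (1+0.0044583)^−60) = €1,008.70.
Total outlay = 12 × €1,008.70 = €12,104.40.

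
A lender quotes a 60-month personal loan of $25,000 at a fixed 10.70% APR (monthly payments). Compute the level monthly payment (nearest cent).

$539.83

At 10.70% the monthly rate is 0.0089167, so the payment is 25,000 × 0.0089167 / (1 − 1.0089167^−60) = $539.83.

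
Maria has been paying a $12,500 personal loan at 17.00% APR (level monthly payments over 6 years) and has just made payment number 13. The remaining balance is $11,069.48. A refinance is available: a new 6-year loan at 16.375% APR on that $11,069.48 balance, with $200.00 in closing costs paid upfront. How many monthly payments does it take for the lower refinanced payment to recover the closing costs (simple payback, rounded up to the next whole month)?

6 months

Current payment = 12,500 × 17%/12 / (1 − (1+0.0141667)^−72) = $278.08.
Refinanced payment = 11,069.48 × 0.0136458 / (1 − (1+0.0136458)^−72) = $242.41.
Monthly savings = $278.08 − $242.41 = $35.67.
Break-even = $200.00 / $35.67 = 5.61 → 6 months.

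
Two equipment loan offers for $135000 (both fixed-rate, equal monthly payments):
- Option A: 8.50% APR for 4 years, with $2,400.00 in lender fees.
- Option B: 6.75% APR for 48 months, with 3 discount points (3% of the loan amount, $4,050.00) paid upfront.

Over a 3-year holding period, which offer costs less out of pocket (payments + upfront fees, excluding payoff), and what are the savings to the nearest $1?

Option B by $2,325

Option A: monthly rate = 8.5%/12 = 0.0070833; payment = 135,000 × 0.0070833 / (1 − (1+0.0070833)^−48) = $3,327.52.
Option B: at 6.75% the monthly rate is 0.0056250, so the payment is 135,000 × 0.0056250 / (1 − 1.0056250^−48) = $3,217.11.
Over 36 months: Option A costs 36 × $3,327.52 + $2,400.00 = $122,190.72; Option B costs 36 × $3,217.11 + $4,050.00 = $119,865.96.
Option B is cheaper by $122,190.72 − $119,865.96 = $2,324.76.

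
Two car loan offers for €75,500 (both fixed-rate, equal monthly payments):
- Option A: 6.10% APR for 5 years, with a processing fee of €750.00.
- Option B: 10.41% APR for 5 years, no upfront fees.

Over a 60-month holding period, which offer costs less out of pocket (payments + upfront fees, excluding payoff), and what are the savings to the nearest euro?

Option A by €8,627

Option A: monthly rate = 6.1%/12 = 0.0050833; payment = 75,500 × 0.0050833 / (1 − (1+0.0050833)^−60) = €1,463.14.
Option B: at 10.41% the monthly rate is 0.0086750, so the payment is 75,500 × 0.0086750 / (1 − 1.0086750^−60) = €1,619.43.
Over 60 months: Option A costs 60 × €1,463.14 + €750.00 = €88,538.40; Option B costs 60 × €1,619.43 = €97,165.80.
Option A is cheaper by €97,165.80 − €88,538.40 = €8,627.40.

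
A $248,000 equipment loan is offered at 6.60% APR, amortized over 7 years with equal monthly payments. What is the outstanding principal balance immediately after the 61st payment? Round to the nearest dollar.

$79,617

With monthly rate i = 6.6%/12 = 0.0055000, the balance after k of n payments is P · [(1+i)^n − (1+i)^k] / [(1+i)^n − 1].
(1+0.0055000)^84 = 1.58523734 and (1+0.0055000)^61 = 1.39735441, so the balance is 248,000 × (1.58523734 − 1.39735441) / (1.58523734 − 1) = $79,617.21.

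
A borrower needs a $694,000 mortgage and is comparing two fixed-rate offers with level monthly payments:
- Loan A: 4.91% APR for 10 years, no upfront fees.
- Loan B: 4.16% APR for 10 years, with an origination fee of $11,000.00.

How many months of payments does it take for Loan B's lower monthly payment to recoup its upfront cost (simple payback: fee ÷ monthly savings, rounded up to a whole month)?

Loan A: at 4.91% the monthly rate is 0.0040917, so the payment is 694,000 × 0.0040917 / (1 − 1.0040917^−120) = $7,330.45.
Loan B: at 4.16% the monthly rate is 0.0034667, so the payment is 694,000 × 0.0034667 / (1 − 1.0034667^−120) = $7,079.31.
Monthly savings = $7,330.45 − $7,079.31 = $251.14.
Break-even = $11,000.00 / $251.14 = 43.80 → 44 months.

44 months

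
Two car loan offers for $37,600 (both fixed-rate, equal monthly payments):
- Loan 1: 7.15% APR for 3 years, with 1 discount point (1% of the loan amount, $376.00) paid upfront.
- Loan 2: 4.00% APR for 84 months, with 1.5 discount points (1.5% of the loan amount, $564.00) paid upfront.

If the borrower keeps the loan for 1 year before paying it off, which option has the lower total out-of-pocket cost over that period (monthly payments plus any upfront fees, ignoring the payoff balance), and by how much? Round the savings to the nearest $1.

Loan 1: at 7.15% the monthly rate is 0.0059583, so the payment is 37,600 × 0.0059583 / (1 − 1.0059583^−36) = $1,163.56.
Loan 2: monthly rate = 4%/12 = 0.0033333; payment = 37,600 × 0.0033333 / (1 − (1+0.0033333)^−84) = $513.95.
Over 12 months: Loan 1 costs 12 × $1,163.56 + $376.00 = $14,338.72; Loan 2 costs 12 × $513.95 + $564.00 = $6,731.40.
Loan 2 is cheaper by $14,338.72 − $6,731.40 = $7,607.32.

Loan 2 by $7,607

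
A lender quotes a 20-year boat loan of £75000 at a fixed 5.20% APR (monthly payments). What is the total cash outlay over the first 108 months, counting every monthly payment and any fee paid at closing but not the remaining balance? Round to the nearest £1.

£54,355

At 5.20% the monthly rate is 0.0043333, so the payment is 75,000 × 0.0043333 / (1 − 1.0043333^−240) = £503.29.
Total outlay = 108 × £503.29 = £54,355.32.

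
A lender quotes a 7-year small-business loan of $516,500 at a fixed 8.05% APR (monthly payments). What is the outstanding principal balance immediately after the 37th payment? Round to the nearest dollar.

$324,115

With monthly rate i = 8.05%/12 = 0.0067083, the balance after k of n payments is P · [(1+i)^n − (1+i)^k] / [(1+i)^n − 1].
(1+0.0067083)^84 = 1.75350797 and (1+0.0067083)^37 = 1.28066504, so the balance is 516,500 × (1.75350797 − 1.28066504) / (1.75350797 − 1) = $324,115.18.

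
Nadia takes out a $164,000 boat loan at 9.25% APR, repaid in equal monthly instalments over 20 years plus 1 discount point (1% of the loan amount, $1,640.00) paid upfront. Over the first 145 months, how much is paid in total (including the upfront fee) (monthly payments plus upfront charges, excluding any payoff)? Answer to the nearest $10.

$219,430

At 9.25% the monthly rate is 0.0077083, so the payment is 164,000 × 0.0077083 / (1 − 1.0077083^−240) = $1,502.02.
Total outlay = 145 × $1,502.02 + $1,640.00 = $219,432.90.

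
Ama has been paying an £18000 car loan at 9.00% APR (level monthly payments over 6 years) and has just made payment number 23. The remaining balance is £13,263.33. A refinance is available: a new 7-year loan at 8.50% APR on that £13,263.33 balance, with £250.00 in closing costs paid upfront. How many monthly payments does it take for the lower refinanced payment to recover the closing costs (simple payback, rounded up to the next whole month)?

Current payment = 18,000 × 9%/12 / (1 − (1+0.0075000)^−72) = £324.46.
Refinanced payment = 13,263.33 × 0.0070833 / (1 − (1+0.0070833)^−84) = £210.04.
Monthly savings = £324.46 − £210.04 = £114.42.
Break-even = £250.00 / £114.42 = 2.18 → 3 months.

3 months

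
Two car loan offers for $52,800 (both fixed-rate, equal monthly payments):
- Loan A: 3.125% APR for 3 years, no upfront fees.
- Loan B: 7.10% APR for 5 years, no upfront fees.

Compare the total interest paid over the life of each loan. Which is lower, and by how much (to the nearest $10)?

Loan A: at 3.125% the monthly rate is 0.0026042, so the payment is 52,800 × 0.0026042 / (1 − 1.0026042^−36) = $1,538.40.
Total interest on Loan A = 36 × $1,538.40 − $52,800 = $2,582.40.
Loan B: at 7.10% the monthly rate is 0.0059167, so the payment is 52,800 × 0.0059167 / (1 − 1.0059167^−60) = $1,048.00.
Total interest on Loan B = 60 × $1,048.00 − $52,800 = $10,080.00.
Loan A is lower by $7,497.60.

Loan A by $7,500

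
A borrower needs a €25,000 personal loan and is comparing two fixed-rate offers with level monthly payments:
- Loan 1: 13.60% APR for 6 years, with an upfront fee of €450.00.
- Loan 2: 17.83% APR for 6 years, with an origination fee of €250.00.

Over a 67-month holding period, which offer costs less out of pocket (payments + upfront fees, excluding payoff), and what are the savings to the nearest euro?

Loan 1: monthly rate = 13.6%/12 = 0.0113333; payment = 25,000 × 0.0113333 / (1 − (1+0.0113333)^−72) = €509.80.
Loan 2: at 17.83% the monthly rate is 0.0148583, so the payment is 25,000 × 0.0148583 / (1 − 1.0148583^−72) = €567.79.
Over 67 months: Loan 1 costs 67 × €509.80 + €450.00 = €34,606.60; Loan 2 costs 67 × €567.79 + €250.00 = €38,291.93.
Loan 1 is cheaper by €38,291.93 − €34,606.60 = €3,685.33.

Loan 1 by €3,685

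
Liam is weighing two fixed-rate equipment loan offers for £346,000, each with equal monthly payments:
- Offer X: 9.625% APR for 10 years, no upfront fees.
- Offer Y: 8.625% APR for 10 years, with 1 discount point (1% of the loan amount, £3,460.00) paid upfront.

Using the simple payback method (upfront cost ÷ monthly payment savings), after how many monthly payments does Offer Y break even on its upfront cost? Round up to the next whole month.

Offer X: monthly rate = 9.625%/12 = 0.0080208; payment = 346,000 × 0.0080208 / (1 − (1+0.0080208)^−120) = £4,500.87.
Offer Y: monthly rate = 8.625%/12 = 0.0071875; payment = 346,000 × 0.0071875 / (1 − (1+0.0071875)^−120) = £4,313.07.
Monthly savings = £4,500.87 − £4,313.07 = £187.80.
Break-even = £3,460.00 / £187.80 = 18.42 → 19 months.

19 months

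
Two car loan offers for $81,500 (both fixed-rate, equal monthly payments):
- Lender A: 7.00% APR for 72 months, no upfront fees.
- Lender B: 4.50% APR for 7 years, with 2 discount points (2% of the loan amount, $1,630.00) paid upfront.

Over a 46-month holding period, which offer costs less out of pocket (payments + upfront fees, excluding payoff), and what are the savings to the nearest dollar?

Lender B by $10,175

Lender A: monthly rate = 7%/12 = 0.0058333; payment = 81,500 × 0.0058333 / (1 − (1+0.0058333)^−72) = $1,389.49.
Lender B: at 4.50% the monthly rate is 0.0037500, so the payment is 81,500 × 0.0037500 / (1 − 1.0037500^−84) = $1,132.86.
Over 46 months: Lender A costs 46 × $1,389.49 = $63,916.54; Lender B costs 46 × $1,132.86 + $1,630.00 = $53,741.56.
Lender B is cheaper by $63,916.54 − $53,741.56 = $10,174.98.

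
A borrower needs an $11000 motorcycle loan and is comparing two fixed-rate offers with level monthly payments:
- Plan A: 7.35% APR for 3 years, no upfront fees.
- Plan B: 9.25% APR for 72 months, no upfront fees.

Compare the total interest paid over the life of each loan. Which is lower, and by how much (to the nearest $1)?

Plan A: monthly rate = 7.35%/12 = 0.0061250; payment = 11,000 × 0.0061250 / (1 − (1+0.0061250)^−36) = $341.41.
Total interest on Plan A = 36 × $341.41 − $11,000 = $1,290.76.
Plan B: at 9.25% the monthly rate is 0.0077083, so the payment is 11,000 × 0.0077083 / (1 − 1.0077083^−72) = $199.65.
Total interest on Plan B = 72 × $199.65 − $11,000 = $3,374.80.
Plan A is lower by $2,084.04.

Plan A by $2,084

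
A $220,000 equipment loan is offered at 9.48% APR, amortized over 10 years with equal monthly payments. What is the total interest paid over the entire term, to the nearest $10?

$121,320

Monthly rate = 9.48%/12 = 0.0079000; payment = 220,000 × 0.0079000 / (1 − (1+0.0079000)^−120) = $2,844.34.
Total paid = 120 × $2,844.34 = $341,320.80; interest = $341,320.80 − $220,000 = $121,320.80.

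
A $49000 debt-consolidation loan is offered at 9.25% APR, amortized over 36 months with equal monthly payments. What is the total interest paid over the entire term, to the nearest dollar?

At 9.25% the monthly rate is 0.0077083, so the payment is 49,000 × 0.0077083 / (1 − 1.0077083^−36) = $1,563.89.
Total paid = 36 × $1,563.89 = $56,300.04; interest = $56,300.04 − $49,000 = $7,300.04.

$7,300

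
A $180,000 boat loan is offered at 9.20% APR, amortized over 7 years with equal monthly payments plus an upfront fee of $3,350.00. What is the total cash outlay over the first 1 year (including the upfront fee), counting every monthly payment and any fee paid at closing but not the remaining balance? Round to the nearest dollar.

$38,322

Monthly rate = 9.2%/12 = 0.0076667; payment = 180,000 × 0.0076667 / (1 − (1+0.0076667)^−84) = $2,914.34.
Total outlay = 12 × $2,914.34 + $3,350.00 = $38,322.08.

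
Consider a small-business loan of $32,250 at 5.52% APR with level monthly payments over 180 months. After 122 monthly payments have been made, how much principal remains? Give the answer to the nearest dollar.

$13,405

With monthly rate i = 5.52%/12 = 0.0046000, the balance after k of n payments is P · [(1+i)^n − (1+i)^k] / [(1+i)^n − 1].
(1+0.0046000)^180 = 2.28439546 and (1+0.0046000)^122 = 1.75052052, so the balance is 32,250 × (2.28439546 − 1.75052052) / (2.28439546 − 1) = $13,405.11.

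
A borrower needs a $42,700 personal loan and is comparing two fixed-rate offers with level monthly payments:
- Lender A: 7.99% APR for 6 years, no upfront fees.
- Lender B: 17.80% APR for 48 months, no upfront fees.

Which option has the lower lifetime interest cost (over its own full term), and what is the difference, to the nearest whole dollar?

Lender A by $6,104

Lender A: monthly rate = 7.99%/12 = 0.0066583; payment = 42,700 × 0.0066583 / (1 − (1+0.0066583)^−72) = $748.46.
Total interest on Lender A = 72 × $748.46 − $42,700 = $11,189.12.
Lender B: monthly rate = 17.8%/12 = 0.0148333; payment = 42,700 × 0.0148333 / (1 − (1+0.0148333)^−48) = $1,249.85.
Total interest on Lender B = 48 × $1,249.85 − $42,700 = $17,292.80.
Lender A is lower by $6,103.68.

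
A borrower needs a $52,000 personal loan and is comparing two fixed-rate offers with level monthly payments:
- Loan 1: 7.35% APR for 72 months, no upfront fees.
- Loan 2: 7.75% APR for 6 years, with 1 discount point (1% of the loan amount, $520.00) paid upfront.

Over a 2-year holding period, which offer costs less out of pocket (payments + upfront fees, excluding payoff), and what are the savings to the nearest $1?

Loan 1: at 7.35% the monthly rate is 0.0061250, so the payment is 52,000 × 0.0061250 / (1 − 1.0061250^−72) = $895.31.
Loan 2: monthly rate = 7.75%/12 = 0.0064583; payment = 52,000 × 0.0064583 / (1 − (1+0.0064583)^−72) = $905.39.
Over 24 months: Loan 1 costs 24 × $895.31 = $21,487.44; Loan 2 costs 24 × $905.39 + $520.00 = $22,249.36.
Loan 1 is cheaper by $22,249.36 − $21,487.44 = $761.92.

Loan 1 by $762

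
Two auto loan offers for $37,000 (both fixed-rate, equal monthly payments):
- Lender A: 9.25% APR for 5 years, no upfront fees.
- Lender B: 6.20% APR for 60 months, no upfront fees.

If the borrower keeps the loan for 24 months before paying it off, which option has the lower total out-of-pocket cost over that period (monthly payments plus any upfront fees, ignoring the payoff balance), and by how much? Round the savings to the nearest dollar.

Lender B by $1,291

Lender A: at 9.25% the monthly rate is 0.0077083, so the payment is 37,000 × 0.0077083 / (1 − 1.0077083^−60) = $772.56.
Lender B: at 6.20% the monthly rate is 0.0051667, so the payment is 37,000 × 0.0051667 / (1 − 1.0051667^−60) = $718.76.
Over 24 months: Lender A costs 24 × $772.56 = $18,541.44; Lender B costs 24 × $718.76 = $17,250.24.
Lender B is cheaper by $18,541.44 − $17,250.24 = $1,291.20.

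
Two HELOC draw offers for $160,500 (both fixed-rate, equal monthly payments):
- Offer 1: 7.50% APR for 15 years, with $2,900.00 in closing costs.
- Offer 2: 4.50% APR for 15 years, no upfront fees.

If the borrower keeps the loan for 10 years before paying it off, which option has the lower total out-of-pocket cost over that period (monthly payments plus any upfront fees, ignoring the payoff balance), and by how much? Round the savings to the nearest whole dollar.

Offer 1: at 7.50% the monthly rate is 0.0062500, so the payment is 160,500 × 0.0062500 / (1 − 1.0062500^−180) = $1,487.85.
Offer 2: at 4.50% the monthly rate is 0.0037500, so the payment is 160,500 × 0.0037500 / (1 − 1.0037500^−180) = $1,227.81.
Over 120 months: Offer 1 costs 120 × $1,487.85 + $2,900.00 = $181,442.00; Offer 2 costs 120 × $1,227.81 = $147,337.20.
Offer 2 is cheaper by $181,442.00 − $147,337.20 = $34,104.80.

Offer 2 by $34,105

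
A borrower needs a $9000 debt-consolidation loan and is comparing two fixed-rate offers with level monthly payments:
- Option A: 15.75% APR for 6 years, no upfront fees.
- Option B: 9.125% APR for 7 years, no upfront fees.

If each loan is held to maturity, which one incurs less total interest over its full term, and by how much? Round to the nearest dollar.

Option A: at 15.75% the monthly rate is 0.0131250, so the payment is 9,000 × 0.0131250 / (1 − 1.0131250^−72) = $193.99.
Total interest on Option A = 72 × $193.99 − $9,000 = $4,967.28.
Option B: monthly rate = 9.125%/12 = 0.0076042; payment = 9,000 × 0.0076042 / (1 − (1+0.0076042)^−84) = $145.37.
Total interest on Option B = 84 × $145.37 − $9,000 = $3,211.08.
Option B is lower by $1,756.20.

Option B by $1,756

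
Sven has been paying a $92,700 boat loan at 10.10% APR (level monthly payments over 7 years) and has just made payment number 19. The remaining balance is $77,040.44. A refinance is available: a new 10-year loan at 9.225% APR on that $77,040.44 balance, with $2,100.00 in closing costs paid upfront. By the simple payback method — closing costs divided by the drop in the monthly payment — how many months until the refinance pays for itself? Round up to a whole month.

4 months

Current payment = 92,700 × 10.1%/12 / (1 − (1+0.0084167)^−84) = $1,543.72.
Refinanced payment = 77,040.44 × 0.0076875 / (1 − (1+0.0076875)^−120) = $985.32.
Monthly savings = $1,543.72 − $985.32 = $558.40.
Break-even = $2,100.00 / $558.40 = 3.76 → 4 months.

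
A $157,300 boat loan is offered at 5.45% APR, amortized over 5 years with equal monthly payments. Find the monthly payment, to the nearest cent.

$3,000.98

At 5.45% the monthly rate is 0.0045417, so the payment is 157,300 × 0.0045417 / (1 − 1.0045417^−60) = $3,000.98.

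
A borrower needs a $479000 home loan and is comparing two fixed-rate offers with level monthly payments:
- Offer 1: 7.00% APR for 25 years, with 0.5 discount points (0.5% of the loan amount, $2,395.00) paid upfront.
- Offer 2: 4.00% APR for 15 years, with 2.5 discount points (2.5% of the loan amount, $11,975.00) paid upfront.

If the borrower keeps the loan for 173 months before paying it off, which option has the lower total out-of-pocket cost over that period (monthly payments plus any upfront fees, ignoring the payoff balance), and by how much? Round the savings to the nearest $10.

Offer 1: monthly rate = 7%/12 = 0.0058333; payment = 479,000 × 0.0058333 / (1 − (1+0.0058333)^−300) = $3,385.47.
Offer 2: monthly rate = 4%/12 = 0.0033333; payment = 479,000 × 0.0033333 / (1 − (1+0.0033333)^−180) = $3,543.11.
Over 173 months: Offer 1 costs 173 × $3,385.47 + $2,395.00 = $588,081.31; Offer 2 costs 173 × $3,543.11 + $11,975.00 = $624,933.03.
Offer 1 is cheaper by $624,933.03 − $588,081.31 = $36,851.72.

Offer 1 by $36,850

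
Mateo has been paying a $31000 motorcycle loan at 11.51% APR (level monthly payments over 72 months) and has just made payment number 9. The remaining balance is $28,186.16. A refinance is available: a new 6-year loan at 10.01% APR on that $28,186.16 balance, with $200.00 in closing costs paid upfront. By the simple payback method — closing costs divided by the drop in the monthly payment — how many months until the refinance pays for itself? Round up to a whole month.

Current payment = 31,000 × 11.51%/12 / (1 − (1+0.0095917)^−72) = $598.19.
Refinanced payment = 28,186.16 × 0.0083417 / (1 − (1+0.0083417)^−72) = $522.31.
Monthly savings = $598.19 − $522.31 = $75.88.
Break-even = $200.00 / $75.88 = 2.64 → 3 months.

3 months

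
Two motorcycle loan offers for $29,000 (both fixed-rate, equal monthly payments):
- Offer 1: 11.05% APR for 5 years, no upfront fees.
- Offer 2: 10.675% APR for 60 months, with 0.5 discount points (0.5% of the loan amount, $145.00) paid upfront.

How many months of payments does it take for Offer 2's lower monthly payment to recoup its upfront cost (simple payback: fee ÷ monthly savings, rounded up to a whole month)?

27 months

Offer 1: at 11.05% the monthly rate is 0.0092083, so the payment is 29,000 × 0.0092083 / (1 − 1.0092083^−60) = $631.25.
Offer 2: at 10.675% the monthly rate is 0.0088958, so the payment is 29,000 × 0.0088958 / (1 − 1.0088958^−60) = $625.84.
Monthly savings = $631.25 − $625.84 = $5.41.
Break-even = $145.00 / $5.41 = 26.80 → 27 months.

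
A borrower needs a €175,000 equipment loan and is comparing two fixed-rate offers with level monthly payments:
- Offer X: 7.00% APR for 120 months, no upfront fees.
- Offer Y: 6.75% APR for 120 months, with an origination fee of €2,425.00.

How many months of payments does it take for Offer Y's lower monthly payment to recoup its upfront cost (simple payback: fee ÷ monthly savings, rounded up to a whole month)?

Offer X: monthly rate = 7%/12 = 0.0058333; payment = 175,000 × 0.0058333 / (1 − (1+0.0058333)^−120) = €2,031.90.
Offer Y: at 6.75% the monthly rate is 0.0056250, so the payment is 175,000 × 0.0056250 / (1 − 1.0056250^−120) = €2,009.42.
Monthly savings = €2,031.90 − €2,009.42 = €22.48.
Break-even = €2,425.00 / €22.48 = 107.87 → 108 months.

108 months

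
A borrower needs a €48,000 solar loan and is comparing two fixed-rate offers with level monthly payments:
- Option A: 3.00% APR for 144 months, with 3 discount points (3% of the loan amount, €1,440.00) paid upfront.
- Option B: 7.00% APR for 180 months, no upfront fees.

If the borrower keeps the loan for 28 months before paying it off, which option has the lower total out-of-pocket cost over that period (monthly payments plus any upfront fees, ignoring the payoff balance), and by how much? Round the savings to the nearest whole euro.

Option B by €485

Option A: monthly rate = 3%/12 = 0.0025000; payment = 48,000 × 0.0025000 / (1 − (1+0.0025000)^−144) = €397.34.
Option B: monthly rate = 7%/12 = 0.0058333; payment = 48,000 × 0.0058333 / (1 − (1+0.0058333)^−180) = €431.44.
Over 28 months: Option A costs 28 × €397.34 + €1,440.00 = €12,565.52; Option B costs 28 × €431.44 = €12,080.32.
Option B is cheaper by €12,565.52 − €12,080.32 = €485.20.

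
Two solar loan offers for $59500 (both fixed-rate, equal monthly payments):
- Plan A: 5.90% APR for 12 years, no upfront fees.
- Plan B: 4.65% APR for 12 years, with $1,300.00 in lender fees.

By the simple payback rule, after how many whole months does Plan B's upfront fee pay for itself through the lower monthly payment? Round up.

35 months

Plan A: at 5.90% the monthly rate is 0.0049167, so the payment is 59,500 × 0.0049167 / (1 − 1.0049167^−144) = $577.56.
Plan B: monthly rate = 4.65%/12 = 0.0038750; payment = 59,500 × 0.0038750 / (1 − (1+0.0038750)^−144) = $539.92.
Monthly savings = $577.56 − $539.92 = $37.64.
Break-even = $1,300.00 / $37.64 = 34.54 → 35 months.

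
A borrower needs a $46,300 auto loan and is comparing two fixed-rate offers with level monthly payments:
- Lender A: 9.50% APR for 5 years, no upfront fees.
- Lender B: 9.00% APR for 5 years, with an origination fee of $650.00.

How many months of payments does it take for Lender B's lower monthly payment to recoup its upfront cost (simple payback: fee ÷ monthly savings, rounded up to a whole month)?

Lender A: at 9.50% the monthly rate is 0.0079167, so the payment is 46,300 × 0.0079167 / (1 − 1.0079167^−60) = $972.39.
Lender B: monthly rate = 9%/12 = 0.0075000; payment = 46,300 × 0.0075000 / (1 − (1+0.0075000)^−60) = $961.11.
Monthly savings = $972.39 − $961.11 = $11.28.
Break-even = $650.00 / $11.28 = 57.62 → 58 months.

58 months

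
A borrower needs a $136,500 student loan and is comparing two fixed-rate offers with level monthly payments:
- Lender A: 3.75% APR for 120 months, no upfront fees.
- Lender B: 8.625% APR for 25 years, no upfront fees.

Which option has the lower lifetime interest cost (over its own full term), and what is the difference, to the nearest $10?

Lender A: at 3.75% the monthly rate is 0.0031250, so the payment is 136,500 × 0.0031250 / (1 − 1.0031250^−120) = $1,365.84.
Total interest on Lender A = 120 × $1,365.84 − $136,500 = $27,400.80.
Lender B: at 8.625% the monthly rate is 0.0071875, so the payment is 136,500 × 0.0071875 / (1 − 1.0071875^−300) = $1,110.66.
Total interest on Lender B = 300 × $1,110.66 − $136,500 = $196,698.00.
Lender A is lower by $169,297.20.

Lender A by $169,300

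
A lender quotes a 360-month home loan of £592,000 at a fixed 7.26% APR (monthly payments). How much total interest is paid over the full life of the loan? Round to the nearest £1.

£863,300

At 7.26% the monthly rate is 0.0060500, so the payment is 592,000 × 0.0060500 / (1 − 1.0060500^−360) = £4,042.50.
Total paid = 360 × £4,042.50 = £1,455,300.00; interest = £1,455,300.00 − £592,000 = £863,300.00.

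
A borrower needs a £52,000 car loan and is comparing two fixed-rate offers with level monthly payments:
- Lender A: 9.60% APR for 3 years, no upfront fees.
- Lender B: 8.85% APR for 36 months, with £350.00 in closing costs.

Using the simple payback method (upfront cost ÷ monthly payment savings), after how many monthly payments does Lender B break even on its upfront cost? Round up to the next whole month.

Lender A: monthly rate = 9.6%/12 = 0.0080000; payment = 52,000 × 0.0080000 / (1 − (1+0.0080000)^−36) = £1,668.15.
Lender B: monthly rate = 8.85%/12 = 0.0073750; payment = 52,000 × 0.0073750 / (1 − (1+0.0073750)^−36) = £1,649.96.
Monthly savings = £1,668.15 − £1,649.96 = £18.19.
Break-even = £350.00 / £18.19 = 19.24 → 20 months.

20 months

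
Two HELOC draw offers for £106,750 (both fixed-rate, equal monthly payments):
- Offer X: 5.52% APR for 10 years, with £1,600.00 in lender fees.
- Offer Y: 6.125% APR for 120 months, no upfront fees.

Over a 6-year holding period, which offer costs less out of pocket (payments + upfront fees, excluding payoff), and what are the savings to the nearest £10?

Offer X: at 5.52% the monthly rate is 0.0046000, so the payment is 106,750 × 0.0046000 / (1 − 1.0046000^−120) = £1,159.58.
Offer Y: at 6.125% the monthly rate is 0.0051042, so the payment is 106,750 × 0.0051042 / (1 − 1.0051042^−120) = £1,191.86.
Over 72 months: Offer X costs 72 × £1,159.58 + £1,600.00 = £85,089.76; Offer Y costs 72 × £1,191.86 = £85,813.92.
Offer X is cheaper by £85,813.92 − £85,089.76 = £724.16.

Offer X by £720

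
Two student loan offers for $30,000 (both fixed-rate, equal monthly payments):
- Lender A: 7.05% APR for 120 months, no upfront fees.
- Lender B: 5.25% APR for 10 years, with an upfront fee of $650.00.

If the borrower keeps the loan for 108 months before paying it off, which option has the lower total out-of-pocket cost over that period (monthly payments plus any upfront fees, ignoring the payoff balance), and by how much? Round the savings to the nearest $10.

Lender A: at 7.05% the monthly rate is 0.0058750, so the payment is 30,000 × 0.0058750 / (1 − 1.0058750^−120) = $349.10.
Lender B: at 5.25% the monthly rate is 0.0043750, so the payment is 30,000 × 0.0043750 / (1 − 1.0043750^−120) = $321.88.
Over 108 months: Lender A costs 108 × $349.10 = $37,702.80; Lender B costs 108 × $321.88 + $650.00 = $35,413.04.
Lender B is cheaper by $37,702.80 − $35,413.04 = $2,289.76.

Lender B by $2,290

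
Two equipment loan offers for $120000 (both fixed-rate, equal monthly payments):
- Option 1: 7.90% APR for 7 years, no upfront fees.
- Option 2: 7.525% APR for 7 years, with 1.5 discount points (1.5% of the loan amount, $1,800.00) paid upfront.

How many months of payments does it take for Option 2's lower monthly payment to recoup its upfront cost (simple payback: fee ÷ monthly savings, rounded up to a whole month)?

81 months

Option 1: at 7.90% the monthly rate is 0.0065833, so the payment is 120,000 × 0.0065833 / (1 − 1.0065833^−84) = $1,864.37.
Option 2: at 7.525% the monthly rate is 0.0062708, so the payment is 120,000 × 0.0062708 / (1 − 1.0062708^−84) = $1,842.07.
Monthly savings = $1,864.37 − $1,842.07 = $22.30.
Break-even = $1,800.00 / $22.30 = 80.72 → 81 months.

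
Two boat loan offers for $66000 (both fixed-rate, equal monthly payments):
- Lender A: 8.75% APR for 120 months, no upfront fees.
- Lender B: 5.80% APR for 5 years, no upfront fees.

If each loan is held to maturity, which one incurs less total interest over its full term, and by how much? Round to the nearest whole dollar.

Lender B by $23,069

Lender A: monthly rate = 8.75%/12 = 0.0072917; payment = 66,000 × 0.0072917 / (1 − (1+0.0072917)^−120) = $827.16.
Total interest on Lender A = 120 × $827.16 − $66,000 = $33,259.20.
Lender B: monthly rate = 5.8%/12 = 0.0048333; payment = 66,000 × 0.0048333 / (1 − (1+0.0048333)^−60) = $1,269.84.
Total interest on Lender B = 60 × $1,269.84 − $66,000 = $10,190.40.
Lender B is lower by $23,068.80.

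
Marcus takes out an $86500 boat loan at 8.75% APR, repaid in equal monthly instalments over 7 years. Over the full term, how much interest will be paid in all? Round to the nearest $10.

$29,480

At 8.75% the monthly rate is 0.0072917, so the payment is 86,500 × 0.0072917 / (1 − 1.0072917^−84) = $1,380.76.
Total paid = 84 × $1,380.76 = $115,983.84; interest = $115,983.84 − $86,500 = $29,483.84.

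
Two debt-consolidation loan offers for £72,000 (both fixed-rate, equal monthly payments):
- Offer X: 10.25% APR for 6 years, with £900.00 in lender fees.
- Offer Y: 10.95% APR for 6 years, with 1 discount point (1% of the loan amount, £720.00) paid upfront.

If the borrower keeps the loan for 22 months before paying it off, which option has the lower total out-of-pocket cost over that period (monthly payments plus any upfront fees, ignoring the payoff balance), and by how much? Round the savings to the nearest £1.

Offer X: at 10.25% the monthly rate is 0.0085417, so the payment is 72,000 × 0.0085417 / (1 − 1.0085417^−72) = £1,342.96.
Offer Y: at 10.95% the monthly rate is 0.0091250, so the payment is 72,000 × 0.0091250 / (1 − 1.0091250^−72) = £1,368.61.
Over 22 months: Offer X costs 22 × £1,342.96 + £900.00 = £30,445.12; Offer Y costs 22 × £1,368.61 + £720.00 = £30,829.42.
Offer X is cheaper by £30,829.42 − £30,445.12 = £384.30.

Offer X by £384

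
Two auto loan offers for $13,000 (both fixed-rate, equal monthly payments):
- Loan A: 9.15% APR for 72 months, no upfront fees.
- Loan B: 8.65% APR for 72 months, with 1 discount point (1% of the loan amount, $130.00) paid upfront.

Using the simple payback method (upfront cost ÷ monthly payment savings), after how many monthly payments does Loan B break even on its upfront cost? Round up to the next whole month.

Loan A: at 9.15% the monthly rate is 0.0076250, so the payment is 13,000 × 0.0076250 / (1 − 1.0076250^−72) = $235.30.
Loan B: at 8.65% the monthly rate is 0.0072083, so the payment is 13,000 × 0.0072083 / (1 − 1.0072083^−72) = $232.08.
Monthly savings = $235.30 − $232.08 = $3.22.
Break-even = $130.00 / $3.22 = 40.37 → 41 months.

41 months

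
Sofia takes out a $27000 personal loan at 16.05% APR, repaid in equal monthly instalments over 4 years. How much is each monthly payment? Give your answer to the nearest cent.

$765.88

Monthly rate = 16.05%/12 = 0.0133750; payment = 27,000 × 0.0133750 / (1 − (1+0.0133750)^−48) = $765.88.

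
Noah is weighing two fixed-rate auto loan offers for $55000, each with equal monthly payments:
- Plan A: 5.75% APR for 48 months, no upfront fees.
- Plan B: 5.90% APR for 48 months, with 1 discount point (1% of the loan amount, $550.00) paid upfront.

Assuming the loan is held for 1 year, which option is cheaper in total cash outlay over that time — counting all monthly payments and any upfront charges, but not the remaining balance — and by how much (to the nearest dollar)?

Plan A by $595

Plan A: monthly rate = 5.75%/12 = 0.0047917; payment = 55,000 × 0.0047917 / (1 − (1+0.0047917)^−48) = $1,285.38.
Plan B: monthly rate = 5.9%/12 = 0.0049167; payment = 55,000 × 0.0049167 / (1 − (1+0.0049167)^−48) = $1,289.16.
Over 12 months: Plan A costs 12 × $1,285.38 = $15,424.56; Plan B costs 12 × $1,289.16 + $550.00 = $16,019.92.
Plan A is cheaper by $16,019.92 − $15,424.56 = $595.36.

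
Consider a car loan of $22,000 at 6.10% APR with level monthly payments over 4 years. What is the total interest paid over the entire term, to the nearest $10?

At 6.10% the monthly rate is 0.0050833, so the payment is 22,000 × 0.0050833 / (1 − 1.0050833^−48) = $517.68.
Total paid = 48 × $517.68 = $24,848.64; interest = $24,848.64 − $22,000 = $2,848.64.

$2,850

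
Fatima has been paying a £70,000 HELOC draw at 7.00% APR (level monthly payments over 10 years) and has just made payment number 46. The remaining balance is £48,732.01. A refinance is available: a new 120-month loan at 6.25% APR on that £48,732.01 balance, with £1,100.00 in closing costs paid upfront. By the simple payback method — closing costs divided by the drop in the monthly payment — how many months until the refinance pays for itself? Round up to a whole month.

5 months

Current payment = 70,000 × 7%/12 / (1 − (1+0.0058333)^−120) = £812.76.
Refinanced payment = 48,732.01 × 0.0052083 / (1 − (1+0.0052083)^−120) = £547.16.
Monthly savings = £812.76 − £547.16 = £265.60.
Break-even = £1,100.00 / £265.60 = 4.14 → 5 months.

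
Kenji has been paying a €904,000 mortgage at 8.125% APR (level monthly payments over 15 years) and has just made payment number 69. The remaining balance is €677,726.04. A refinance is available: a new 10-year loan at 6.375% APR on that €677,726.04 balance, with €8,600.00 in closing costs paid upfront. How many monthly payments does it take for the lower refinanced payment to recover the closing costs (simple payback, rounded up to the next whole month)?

9 months

Current payment = 904,000 × 8.125%/12 / (1 − (1+0.0067708)^−180) = €8,704.46.
Refinanced payment = 677,726.04 × 0.0053125 / (1 − (1+0.0053125)^−120) = €7,652.41.
Monthly savings = €8,704.46 − €7,652.41 = €1,052.05.
Break-even = €8,600.00 / €1,052.05 = 8.17 → 9 months.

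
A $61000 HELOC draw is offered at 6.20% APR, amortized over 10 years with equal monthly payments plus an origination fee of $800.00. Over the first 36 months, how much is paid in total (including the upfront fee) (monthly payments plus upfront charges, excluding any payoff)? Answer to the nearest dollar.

$25,401

At 6.20% the monthly rate is 0.0051667, so the payment is 61,000 × 0.0051667 / (1 − 1.0051667^−120) = $683.37.
Total outlay = 36 × $683.37 + $800.00 = $25,401.32.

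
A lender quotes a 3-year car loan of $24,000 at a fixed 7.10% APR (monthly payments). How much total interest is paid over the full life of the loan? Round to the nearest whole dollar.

$2,717

At 7.10% the monthly rate is 0.0059167, so the payment is 24,000 × 0.0059167 / (1 − 1.0059167^−36) = $742.15.
Total paid = 36 × $742.15 = $26,717.40; interest = $26,717.40 − $24,000 = $2,717.40.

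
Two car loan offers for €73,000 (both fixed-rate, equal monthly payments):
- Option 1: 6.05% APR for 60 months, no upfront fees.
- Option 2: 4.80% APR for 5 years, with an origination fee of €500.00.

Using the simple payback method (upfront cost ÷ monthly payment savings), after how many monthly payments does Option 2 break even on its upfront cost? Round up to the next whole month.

12 months

Option 1: at 6.05% the monthly rate is 0.0050417, so the payment is 73,000 × 0.0050417 / (1 − 1.0050417^−60) = €1,412.99.
Option 2: at 4.80% the monthly rate is 0.0040000, so the payment is 73,000 × 0.0040000 / (1 − 1.0040000^−60) = €1,370.92.
Monthly savings = €1,412.99 − €1,370.92 = €42.07.
Break-even = €500.00 / €42.07 = 11.88 → 12 months.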